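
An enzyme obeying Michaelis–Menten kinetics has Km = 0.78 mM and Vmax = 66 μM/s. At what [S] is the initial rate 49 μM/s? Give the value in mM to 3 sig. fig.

The required fractional saturation is v/Vmax = 49/66 = 0.7424.
Then [S]/(Km+[S]) = 0.7424 ⇒ [S] = 0.78 × 0.7424/(1 − 0.7424) = 2.25 mM.

2.25 mM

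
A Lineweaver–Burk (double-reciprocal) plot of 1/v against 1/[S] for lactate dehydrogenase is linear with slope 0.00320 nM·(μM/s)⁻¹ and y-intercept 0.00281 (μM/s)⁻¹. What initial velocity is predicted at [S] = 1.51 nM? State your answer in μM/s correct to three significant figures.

The y-intercept is 1/Vmax, so Vmax = 1/0.00281 = 356 μM/s.
The slope is Km/Vmax, so Km = 0.00320 × 356 = 1.14 nM.
Then v = 356 × 1.51/(1.14 + 1.51) = 203 μM/s.

203 μM/s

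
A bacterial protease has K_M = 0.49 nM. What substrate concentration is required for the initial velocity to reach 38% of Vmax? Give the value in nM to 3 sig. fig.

v/Vmax = [S]/(Km+[S]) = 0.38, so [S] = Km·0.38/(1 − 0.38) = 0.49 × 0.6129.
[S] = 0.300 nM.

0.300 nM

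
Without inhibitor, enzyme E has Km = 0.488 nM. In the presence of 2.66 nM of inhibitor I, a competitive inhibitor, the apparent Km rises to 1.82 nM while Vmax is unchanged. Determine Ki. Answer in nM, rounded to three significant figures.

Competitive: Km,app = α·Km with α = 1 + [I]/Ki.
α = Km,app/Km = 1.82/0.488 = 3.730.
Ki = [I]/(α − 1) = 2.66/2.730 = 0.975 nM.

0.975 nM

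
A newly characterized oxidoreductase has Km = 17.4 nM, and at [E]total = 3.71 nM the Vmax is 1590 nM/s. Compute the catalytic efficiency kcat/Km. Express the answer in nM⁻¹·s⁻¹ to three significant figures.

24.6 nM⁻¹·s⁻¹

kcat = Vmax/[E]total = 1590/3.71 = 429 s⁻¹.
kcat/Km = 429/17.4 = 24.6 nM⁻¹·s⁻¹.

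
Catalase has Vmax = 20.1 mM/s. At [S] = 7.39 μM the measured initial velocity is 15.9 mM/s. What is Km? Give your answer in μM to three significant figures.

v/Vmax = 15.9/20.1 = 0.7910 = [S]/(Km+[S]).
So Km + [S] = [S]/0.7910 = 9.342 μM, giving Km = 9.342 − 7.39 = 1.95 μM.

1.95 μM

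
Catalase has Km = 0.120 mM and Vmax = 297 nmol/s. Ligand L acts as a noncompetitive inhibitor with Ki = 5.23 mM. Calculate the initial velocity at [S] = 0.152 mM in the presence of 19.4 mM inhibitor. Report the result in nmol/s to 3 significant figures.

35.2 nmol/s

With α = 1 + [I]/Ki = 1 + 19.4/5.23 = 4.709, the noncompetitive rate law is v = (Vmax/α)·[S] / (Km + [S]).
v = (297/4.709)×0.152 / (0.120 + 0.152) = 9.586/0.2720 = 35.2 nmol/s.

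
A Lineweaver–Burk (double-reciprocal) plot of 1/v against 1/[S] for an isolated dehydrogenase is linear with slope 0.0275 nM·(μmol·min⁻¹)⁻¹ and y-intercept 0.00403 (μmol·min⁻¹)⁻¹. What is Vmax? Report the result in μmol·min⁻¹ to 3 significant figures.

248 μmol·min⁻¹

The y-intercept of a Lineweaver–Burk plot equals 1/Vmax, so Vmax = 1/0.00403 = 248 μmol·min⁻¹.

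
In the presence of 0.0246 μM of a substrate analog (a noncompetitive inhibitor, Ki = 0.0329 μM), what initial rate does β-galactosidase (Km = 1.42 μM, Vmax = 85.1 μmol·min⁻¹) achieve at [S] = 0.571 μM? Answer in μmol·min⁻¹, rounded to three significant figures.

14.0 μmol·min⁻¹

With α = 1 + [I]/Ki = 1 + 0.0246/0.0329 = 1.748, the noncompetitive rate law is v = (Vmax/α)·[S] / (Km + [S]).
v = (85.1/1.748)×0.571 / (1.42 + 0.571) = 27.80/1.991 = 14.0 μmol·min⁻¹.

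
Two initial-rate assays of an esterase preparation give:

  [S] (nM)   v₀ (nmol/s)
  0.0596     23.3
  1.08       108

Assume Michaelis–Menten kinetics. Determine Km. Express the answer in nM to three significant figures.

From v = Vmax[S]/(Km+[S]), each point gives Vmax = v(Km+[S])/[S].
Equating: 23.3(Km+0.0596)/0.0596 = 108(Km+1.08)/1.08.
390.9·Km + 23.3 = 100.0·Km + 108, so (390.9 − 100.0)·Km = 108 − 23.3.
Km = 84.70/290.9 = 0.291 nM; then Vmax = 23.3(0.291+0.0596)/0.0596 = 137 nmol/s.

0.291 nM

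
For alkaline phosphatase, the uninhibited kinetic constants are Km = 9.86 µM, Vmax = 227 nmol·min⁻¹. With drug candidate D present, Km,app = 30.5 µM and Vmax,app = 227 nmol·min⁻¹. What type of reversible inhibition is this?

Km increases (9.86 → 30.5 µM) while Vmax is unchanged — the hallmark of competitive inhibition.

competitive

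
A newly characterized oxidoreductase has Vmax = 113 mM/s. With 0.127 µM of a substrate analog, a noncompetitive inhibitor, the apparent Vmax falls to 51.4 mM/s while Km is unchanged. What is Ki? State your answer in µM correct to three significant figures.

Noncompetitive: Vmax,app = Vmax/α with α = 1 + [I]/Ki.
α = Vmax/Vmax,app = 113/51.4 = 2.198.
Since α = 1 + [I]/Ki, [I]/Ki = 2.198 − 1 = 1.198 and Ki = 0.127/1.198 = 0.106 µM.

0.106 µM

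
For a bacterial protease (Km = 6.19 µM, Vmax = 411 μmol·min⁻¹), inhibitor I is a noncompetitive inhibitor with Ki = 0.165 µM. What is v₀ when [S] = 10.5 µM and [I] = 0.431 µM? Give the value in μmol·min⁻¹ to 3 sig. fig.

α = 1 + [I]/Ki = 1 + 0.431/0.165 = 3.612.
For a noncompetitive inhibitor, Vmax is reduced to Vmax/α while Km is unchanged: Km,app = 6.19 µM, Vmax,app = 114 μmol·min⁻¹.
v = Vmax,app·[S]/(Km,app + [S]) = 114 × 10.5/(6.19 + 10.5) = 71.6 μmol·min⁻¹.

71.6 μmol·min⁻¹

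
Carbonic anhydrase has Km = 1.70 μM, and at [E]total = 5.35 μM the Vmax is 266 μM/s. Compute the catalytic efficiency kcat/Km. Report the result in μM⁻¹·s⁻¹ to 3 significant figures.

kcat = Vmax/[E]total = 266/5.35 = 49.7 s⁻¹.
kcat/Km = 49.7/1.70 = 29.2 μM⁻¹·s⁻¹.

29.2 μM⁻¹·s⁻¹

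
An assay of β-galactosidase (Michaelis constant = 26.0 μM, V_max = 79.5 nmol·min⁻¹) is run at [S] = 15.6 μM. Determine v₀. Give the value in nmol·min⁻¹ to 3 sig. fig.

[S]/(Km+[S]) = 15.6/41.60 = 0.3750, the fractional saturation.
v = 0.3750 × Vmax = 0.3750 × 79.5 = 29.8 nmol·min⁻¹.

29.8 nmol·min⁻¹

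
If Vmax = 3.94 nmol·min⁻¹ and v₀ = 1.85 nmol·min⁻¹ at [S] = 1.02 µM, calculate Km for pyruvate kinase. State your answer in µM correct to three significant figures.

1.15 µM

v/Vmax = 1.85/3.94 = 0.4695 = [S]/(Km+[S]).
So Km + [S] = [S]/0.4695 = 2.172 µM, giving Km = 2.172 − 1.02 = 1.15 µM.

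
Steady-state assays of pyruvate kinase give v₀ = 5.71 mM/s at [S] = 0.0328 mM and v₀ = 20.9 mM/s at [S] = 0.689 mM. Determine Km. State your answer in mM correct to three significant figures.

From v = Vmax[S]/(Km+[S]), each point gives Vmax = v(Km+[S])/[S].
Equating: 5.71(Km+0.0328)/0.0328 = 20.9(Km+0.689)/0.689.
174.1·Km + 5.71 = 30.33·Km + 20.9, so (174.1 − 30.33)·Km = 20.9 − 5.71.
Km = 15.19/143.8 = 0.106 mM; then Vmax = 5.71(0.106+0.0328)/0.0328 = 24.1 mM/s.

0.106 mM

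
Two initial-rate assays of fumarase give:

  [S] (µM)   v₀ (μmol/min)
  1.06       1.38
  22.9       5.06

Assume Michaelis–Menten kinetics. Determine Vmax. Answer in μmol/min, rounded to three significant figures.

5.81 μmol/min

In reciprocal form, 1/v = (Km/Vmax)·(1/[S]) + 1/Vmax. The two points give (1/[S], 1/v) = (0.9434, 0.7246) and (0.04367, 0.1976).
Slope = (0.7246 − 0.1976)/(0.9434 − 0.04367) = 0.5857; intercept = 0.7246 − 0.5857×0.9434 = 0.1721.
Vmax = 1/intercept = 5.81 μmol/min; Km = slope × Vmax = 0.5857 × 5.81 = 3.40 µM.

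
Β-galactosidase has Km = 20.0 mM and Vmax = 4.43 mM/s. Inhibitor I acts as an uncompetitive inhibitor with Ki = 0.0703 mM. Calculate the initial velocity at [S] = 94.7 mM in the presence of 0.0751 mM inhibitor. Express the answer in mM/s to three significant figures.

1.94 mM/s

With α = 1 + [I]/Ki = 1 + 0.0751/0.0703 = 2.068, the uncompetitive rate law is v = (Vmax/α)·[S] / (Km/α + [S]).
v = (4.43/2.068)×94.7 / (20.0/2.068 + 94.7) = 202.8/104.4 = 1.94 mM/s.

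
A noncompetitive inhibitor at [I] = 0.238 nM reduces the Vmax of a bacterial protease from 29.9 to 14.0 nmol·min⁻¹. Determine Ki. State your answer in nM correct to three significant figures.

Noncompetitive: Vmax,app = Vmax/α with α = 1 + [I]/Ki.
α = Vmax/Vmax,app = 29.9/14.0 = 2.136.
Ki = [I]/(α − 1) = 0.238/1.136 = 0.210 nM.

0.210 nM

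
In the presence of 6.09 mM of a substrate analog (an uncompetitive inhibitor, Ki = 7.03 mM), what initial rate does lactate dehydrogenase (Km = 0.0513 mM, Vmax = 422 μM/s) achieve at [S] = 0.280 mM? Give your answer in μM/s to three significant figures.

206 μM/s

With α = 1 + [I]/Ki = 1 + 6.09/7.03 = 1.866, the uncompetitive rate law is v = (Vmax/α)·[S] / (Km/α + [S]).
v = (422/1.866)×0.280 / (0.0513/1.866 + 0.280) = 63.31/0.3075 = 206 μM/s.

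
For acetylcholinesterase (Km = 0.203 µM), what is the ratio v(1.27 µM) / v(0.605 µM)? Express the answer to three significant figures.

The fractional saturations are [S]/(Km+[S]) = 0.605/0.8080 = 0.7488 and 1.27/1.473 = 0.8622.
v₂/v₁ is just their ratio: 0.8622/0.7488 = 1.15.

1.15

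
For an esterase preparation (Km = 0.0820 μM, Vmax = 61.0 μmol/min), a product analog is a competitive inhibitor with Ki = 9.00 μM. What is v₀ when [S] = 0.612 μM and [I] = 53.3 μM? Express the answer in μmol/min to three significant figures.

31.6 μmol/min

α = 1 + [I]/Ki = 1 + 53.3/9.00 = 6.922.
For a competitive inhibitor, Vmax is unchanged and the apparent Km becomes α·Km: Km,app = 0.568 μM, Vmax,app = 61.0 μmol/min.
v = Vmax,app·[S]/(Km,app + [S]) = 61.0 × 0.612/(0.568 + 0.612) = 31.6 μmol/min.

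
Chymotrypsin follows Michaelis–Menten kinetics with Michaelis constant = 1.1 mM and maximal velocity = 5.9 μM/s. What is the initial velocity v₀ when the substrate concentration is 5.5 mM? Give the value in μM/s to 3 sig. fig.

4.92 μM/s

[S]/(Km+[S]) = 5.5/6.600 = 0.8333, the fractional saturation.
v = 0.8333 × Vmax = 0.8333 × 5.9 = 4.92 μM/s.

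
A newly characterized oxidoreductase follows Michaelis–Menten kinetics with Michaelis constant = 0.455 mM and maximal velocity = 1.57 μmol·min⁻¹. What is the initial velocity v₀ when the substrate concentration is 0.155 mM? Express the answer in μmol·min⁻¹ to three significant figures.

0.399 μmol·min⁻¹

v = Vmax·[S]/(Km + [S]) = 1.57 × 0.155 / (0.455 + 0.155)
  = 0.2434 / 0.6100 = 0.399 μmol·min⁻¹.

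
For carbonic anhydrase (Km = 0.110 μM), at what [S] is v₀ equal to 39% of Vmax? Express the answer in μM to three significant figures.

0.0703 μM

v/Vmax = [S]/(Km+[S]) = 0.39, so [S] = Km·0.39/(1 − 0.39) = 0.110 × 0.6393.
[S] = 0.0703 μM.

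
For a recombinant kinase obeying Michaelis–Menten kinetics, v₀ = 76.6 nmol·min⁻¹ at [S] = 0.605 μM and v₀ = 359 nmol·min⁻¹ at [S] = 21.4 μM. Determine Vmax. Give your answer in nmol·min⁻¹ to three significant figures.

402 nmol·min⁻¹

In reciprocal form, 1/v = (Km/Vmax)·(1/[S]) + 1/Vmax. The two points give (1/[S], 1/v) = (1.653, 0.01305) and (0.04673, 0.002786).
Slope = (0.01305 − 0.002786)/(1.653 − 0.04673) = 0.006394; intercept = 0.01305 − 0.006394×1.653 = 0.002487.
Vmax = 1/intercept = 402 nmol·min⁻¹; Km = slope × Vmax = 0.006394 × 402 = 2.57 μM.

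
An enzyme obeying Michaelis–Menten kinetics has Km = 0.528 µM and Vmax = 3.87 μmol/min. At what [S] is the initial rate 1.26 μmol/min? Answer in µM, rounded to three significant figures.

0.255 µM

The required fractional saturation is v/Vmax = 1.26/3.87 = 0.3256.
Then [S]/(Km+[S]) = 0.3256 ⇒ [S] = 0.528 × 0.3256/(1 − 0.3256) = 0.255 µM.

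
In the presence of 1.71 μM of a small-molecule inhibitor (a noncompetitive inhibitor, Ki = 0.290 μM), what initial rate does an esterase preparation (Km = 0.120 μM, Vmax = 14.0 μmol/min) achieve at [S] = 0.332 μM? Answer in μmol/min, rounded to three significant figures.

1.49 μmol/min

α = 1 + [I]/Ki = 1 + 1.71/0.290 = 6.897.
For a noncompetitive inhibitor, Vmax is reduced to Vmax/α while Km is unchanged: Km,app = 0.120 μM, Vmax,app = 2.03 μmol/min.
v = Vmax,app·[S]/(Km,app + [S]) = 2.03 × 0.332/(0.120 + 0.332) = 1.49 μmol/min.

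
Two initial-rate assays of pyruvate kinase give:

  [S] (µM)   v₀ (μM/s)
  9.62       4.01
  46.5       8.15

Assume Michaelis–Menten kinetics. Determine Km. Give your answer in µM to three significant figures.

In reciprocal form, 1/v = (Km/Vmax)·(1/[S]) + 1/Vmax. The two points give (1/[S], 1/v) = (0.1040, 0.2494) and (0.02151, 0.1227).
Slope = (0.2494 − 0.1227)/(0.1040 − 0.02151) = 1.537; intercept = 0.2494 − 1.537×0.1040 = 0.08966.
Vmax = 1/intercept = 11.2 μM/s; Km = slope × Vmax = 1.537 × 11.2 = 17.1 µM.

17.1 µM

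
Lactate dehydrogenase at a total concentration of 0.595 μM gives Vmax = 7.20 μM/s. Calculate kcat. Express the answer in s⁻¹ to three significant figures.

kcat = Vmax/[E]total = 7.20 μM/s / 0.595 μM = 12.1 s⁻¹.

12.1 s⁻¹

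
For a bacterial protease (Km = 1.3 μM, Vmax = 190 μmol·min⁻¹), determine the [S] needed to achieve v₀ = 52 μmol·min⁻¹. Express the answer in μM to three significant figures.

Rearranging v = Vmax[S]/(Km+[S]) gives [S] = Km·v/(Vmax − v).
[S] = 1.3 × 52 / (190 − 52) = 67.60/138.0 = 0.490 μM.

0.490 μM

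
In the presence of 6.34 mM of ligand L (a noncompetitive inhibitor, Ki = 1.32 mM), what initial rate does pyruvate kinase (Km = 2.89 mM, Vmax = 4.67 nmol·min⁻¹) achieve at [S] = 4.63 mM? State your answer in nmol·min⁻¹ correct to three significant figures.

α = 1 + [I]/Ki = 1 + 6.34/1.32 = 5.803.
For a noncompetitive inhibitor, Vmax is reduced to Vmax/α while Km is unchanged: Km,app = 2.89 mM, Vmax,app = 0.805 nmol·min⁻¹.
v = Vmax,app·[S]/(Km,app + [S]) = 0.805 × 4.63/(2.89 + 4.63) = 0.495 nmol·min⁻¹.

0.495 nmol·min⁻¹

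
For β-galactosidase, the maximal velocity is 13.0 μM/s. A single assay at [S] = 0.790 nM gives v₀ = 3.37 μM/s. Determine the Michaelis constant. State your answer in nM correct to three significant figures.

2.26 nM

v/Vmax = 3.37/13.0 = 0.2592 = [S]/(Km+[S]).
So Km + [S] = [S]/0.2592 = 3.047 nM, giving Km = 3.047 − 0.790 = 2.26 nM.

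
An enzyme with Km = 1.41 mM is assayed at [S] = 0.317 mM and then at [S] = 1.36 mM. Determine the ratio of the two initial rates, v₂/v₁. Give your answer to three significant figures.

The fractional saturations are [S]/(Km+[S]) = 0.317/1.727 = 0.1836 and 1.36/2.770 = 0.4910.
v₂/v₁ is just their ratio: 0.4910/0.1836 = 2.67.

2.67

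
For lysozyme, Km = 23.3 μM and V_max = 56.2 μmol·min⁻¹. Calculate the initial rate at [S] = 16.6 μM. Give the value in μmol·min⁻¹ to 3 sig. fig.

v = Vmax·[S]/(Km + [S]) = 56.2 × 16.6 / (23.3 + 16.6)
  = 932.9 / 39.90 = 23.4 μmol·min⁻¹.

23.4 μmol·min⁻¹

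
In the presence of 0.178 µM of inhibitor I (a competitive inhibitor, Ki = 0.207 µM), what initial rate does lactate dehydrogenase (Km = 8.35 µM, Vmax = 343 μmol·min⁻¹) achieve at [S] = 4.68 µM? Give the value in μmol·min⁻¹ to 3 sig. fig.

With α = 1 + [I]/Ki = 1 + 0.178/0.207 = 1.860, the competitive rate law is v = Vmax[S] / (αKm + [S]).
v = 343×4.68 / (1.860×8.35 + 4.68) = 1605/20.21 = 79.4 μmol·min⁻¹.

79.4 μmol·min⁻¹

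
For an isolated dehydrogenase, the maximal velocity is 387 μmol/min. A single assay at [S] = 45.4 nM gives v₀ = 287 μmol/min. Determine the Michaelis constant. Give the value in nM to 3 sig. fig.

15.8 nM

v/Vmax = 287/387 = 0.7416 = [S]/(Km+[S]).
So Km + [S] = [S]/0.7416 = 61.22 nM, giving Km = 61.22 − 45.4 = 15.8 nM.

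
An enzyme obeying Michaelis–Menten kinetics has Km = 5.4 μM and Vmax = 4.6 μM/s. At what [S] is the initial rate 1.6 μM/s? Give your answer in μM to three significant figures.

2.88 μM

Rearranging v = Vmax[S]/(Km+[S]) gives [S] = Km·v/(Vmax − v).
[S] = 5.4 × 1.6 / (4.6 − 1.6) = 8.640/3.000 = 2.88 μM.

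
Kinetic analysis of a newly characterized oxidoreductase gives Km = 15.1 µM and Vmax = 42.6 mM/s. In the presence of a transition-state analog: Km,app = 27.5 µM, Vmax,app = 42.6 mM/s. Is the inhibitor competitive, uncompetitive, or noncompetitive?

Km increases (15.1 → 27.5 µM) while Vmax is unchanged — the hallmark of competitive inhibition.

competitive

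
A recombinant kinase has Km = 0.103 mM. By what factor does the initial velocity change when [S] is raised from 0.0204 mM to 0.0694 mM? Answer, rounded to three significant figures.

Since Vmax cancels, v₂/v₁ = [S]₂(Km+[S]₁) / [S]₁(Km+[S]₂).
= 0.0694×(0.103+0.0204) / (0.0204×(0.103+0.0694)) = 0.008564/0.003517 = 2.44.

2.44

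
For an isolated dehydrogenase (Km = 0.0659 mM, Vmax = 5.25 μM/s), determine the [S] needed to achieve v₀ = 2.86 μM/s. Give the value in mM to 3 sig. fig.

0.0789 mM

The required fractional saturation is v/Vmax = 2.86/5.25 = 0.5448.
Then [S]/(Km+[S]) = 0.5448 ⇒ [S] = 0.0659 × 0.5448/(1 − 0.5448) = 0.0789 mM.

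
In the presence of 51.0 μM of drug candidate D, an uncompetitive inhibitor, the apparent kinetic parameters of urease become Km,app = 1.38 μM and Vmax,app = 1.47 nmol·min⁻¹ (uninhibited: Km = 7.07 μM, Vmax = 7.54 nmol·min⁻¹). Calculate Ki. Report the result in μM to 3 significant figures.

12.4 μM

Uncompetitive: Vmax,app = Vmax/α (and Km,app = Km/α) with α = 1 + [I]/Ki.
α = Vmax/Vmax,app = 7.54/1.47 = 5.129.
Ki = [I]/(α − 1) = 51.0/4.129 = 12.4 μM.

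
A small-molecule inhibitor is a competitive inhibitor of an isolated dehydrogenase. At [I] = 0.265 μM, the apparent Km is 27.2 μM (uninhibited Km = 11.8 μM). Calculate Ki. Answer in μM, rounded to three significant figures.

0.203 μM

Competitive: Km,app = α·Km with α = 1 + [I]/Ki.
α = Km,app/Km = 27.2/11.8 = 2.305.
Ki = [I]/(α − 1) = 0.265/1.305 = 0.203 μM.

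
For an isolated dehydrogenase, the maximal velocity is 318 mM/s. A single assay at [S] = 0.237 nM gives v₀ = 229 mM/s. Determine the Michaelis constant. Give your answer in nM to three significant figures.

0.0921 nM

From v = Vmax[S]/(Km+[S]), Km = [S](Vmax − v)/v.
Km = 0.237 × (318 − 229) / 229 = 21.09/229 = 0.0921 nM.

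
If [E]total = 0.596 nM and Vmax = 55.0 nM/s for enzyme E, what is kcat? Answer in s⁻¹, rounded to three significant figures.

92.3 s⁻¹

kcat = Vmax/[E]total = 55.0 nM/s / 0.596 nM = 92.3 s⁻¹.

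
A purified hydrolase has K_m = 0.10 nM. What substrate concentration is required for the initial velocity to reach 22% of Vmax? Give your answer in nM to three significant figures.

0.0282 nM

v/Vmax = [S]/(Km+[S]) = 0.22, so [S] = Km·0.22/(1 − 0.22) = 0.10 × 0.2821.
[S] = 0.0282 nM.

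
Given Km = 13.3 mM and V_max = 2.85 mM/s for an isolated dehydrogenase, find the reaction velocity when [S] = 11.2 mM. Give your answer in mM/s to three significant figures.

1.30 mM/s

[S]/(Km+[S]) = 11.2/24.50 = 0.4571, the fractional saturation.
v = 0.4571 × Vmax = 0.4571 × 2.85 = 1.30 mM/s.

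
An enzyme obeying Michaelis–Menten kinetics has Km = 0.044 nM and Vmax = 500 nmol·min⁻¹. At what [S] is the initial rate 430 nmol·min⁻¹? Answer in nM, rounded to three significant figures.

Rearranging v = Vmax[S]/(Km+[S]) gives [S] = Km·v/(Vmax − v).
[S] = 0.044 × 430 / (500 − 430) = 18.92/70.00 = 0.270 nM.

0.270 nM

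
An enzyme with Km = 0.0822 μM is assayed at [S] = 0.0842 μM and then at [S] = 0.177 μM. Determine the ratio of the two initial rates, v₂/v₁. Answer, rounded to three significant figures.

The fractional saturations are [S]/(Km+[S]) = 0.0842/0.1664 = 0.5060 and 0.177/0.2592 = 0.6829.
v₂/v₁ is just their ratio: 0.6829/0.5060 = 1.35.

1.35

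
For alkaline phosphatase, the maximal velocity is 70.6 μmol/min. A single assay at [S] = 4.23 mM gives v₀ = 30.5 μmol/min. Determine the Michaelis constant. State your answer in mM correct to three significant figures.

From v = Vmax[S]/(Km+[S]), Km = [S](Vmax − v)/v.
Km = 4.23 × (70.6 − 30.5) / 30.5 = 169.6/30.5 = 5.56 mM.

5.56 mM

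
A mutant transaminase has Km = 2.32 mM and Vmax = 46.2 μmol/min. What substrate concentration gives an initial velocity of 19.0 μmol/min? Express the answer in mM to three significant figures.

Rearranging v = Vmax[S]/(Km+[S]) gives [S] = Km·v/(Vmax − v).
[S] = 2.32 × 19.0 / (46.2 − 19.0) = 44.08/27.20 = 1.62 mM.

1.62 mM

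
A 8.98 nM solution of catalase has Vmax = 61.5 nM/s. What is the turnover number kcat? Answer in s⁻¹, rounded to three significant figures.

kcat = Vmax/[E]total = 61.5 nM/s / 8.98 nM = 6.85 s⁻¹.

6.85 s⁻¹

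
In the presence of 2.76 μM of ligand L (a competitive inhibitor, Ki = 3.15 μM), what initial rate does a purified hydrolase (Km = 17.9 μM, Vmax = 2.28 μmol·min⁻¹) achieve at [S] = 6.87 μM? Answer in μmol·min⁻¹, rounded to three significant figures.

α = 1 + [I]/Ki = 1 + 2.76/3.15 = 1.876.
For a competitive inhibitor, Vmax is unchanged and the apparent Km becomes α·Km: Km,app = 33.6 μM, Vmax,app = 2.28 μmol·min⁻¹.
v = Vmax,app·[S]/(Km,app + [S]) = 2.28 × 6.87/(33.6 + 6.87) = 0.387 μmol·min⁻¹.

0.387 μmol·min⁻¹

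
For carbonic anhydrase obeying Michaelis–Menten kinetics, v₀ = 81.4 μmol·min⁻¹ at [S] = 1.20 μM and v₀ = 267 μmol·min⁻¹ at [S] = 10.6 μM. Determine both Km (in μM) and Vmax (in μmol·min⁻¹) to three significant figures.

In reciprocal form, 1/v = (Km/Vmax)·(1/[S]) + 1/Vmax. The two points give (1/[S], 1/v) = (0.8333, 0.01229) and (0.09434, 0.003745).
Slope = (0.01229 − 0.003745)/(0.8333 − 0.09434) = 0.01156; intercept = 0.01229 − 0.01156×0.8333 = 0.002655.
Vmax = 1/intercept = 377 μmol·min⁻¹; Km = slope × Vmax = 0.01156 × 377 = 4.35 μM.

Km = 4.35 μM; Vmax = 377 μmol·min⁻¹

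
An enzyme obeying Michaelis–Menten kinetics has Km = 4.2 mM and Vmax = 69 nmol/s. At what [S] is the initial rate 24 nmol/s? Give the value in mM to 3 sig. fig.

Rearranging v = Vmax[S]/(Km+[S]) gives [S] = Km·v/(Vmax − v).
[S] = 4.2 × 24 / (69 − 24) = 100.8/45.00 = 2.24 mM.

2.24 mM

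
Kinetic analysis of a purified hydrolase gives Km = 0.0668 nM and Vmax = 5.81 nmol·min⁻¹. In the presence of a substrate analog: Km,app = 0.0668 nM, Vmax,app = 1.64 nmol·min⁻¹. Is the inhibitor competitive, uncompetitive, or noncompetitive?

Vmax decreases (5.81 → 1.64 nmol·min⁻¹) while Km is unchanged — pure noncompetitive inhibition.

noncompetitive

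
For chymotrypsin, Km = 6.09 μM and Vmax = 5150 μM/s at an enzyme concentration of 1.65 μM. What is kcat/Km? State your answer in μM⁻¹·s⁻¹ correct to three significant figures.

kcat = Vmax/[E]total = 5150/1.65 = 3120 s⁻¹.
kcat/Km = 3120/6.09 = 513 μM⁻¹·s⁻¹.

513 μM⁻¹·s⁻¹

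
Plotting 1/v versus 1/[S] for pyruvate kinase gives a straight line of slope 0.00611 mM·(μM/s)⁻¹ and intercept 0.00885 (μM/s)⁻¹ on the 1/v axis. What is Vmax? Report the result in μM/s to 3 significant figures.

The y-intercept of a Lineweaver–Burk plot equals 1/Vmax, so Vmax = 1/0.00885 = 113 μM/s.

113 μM/s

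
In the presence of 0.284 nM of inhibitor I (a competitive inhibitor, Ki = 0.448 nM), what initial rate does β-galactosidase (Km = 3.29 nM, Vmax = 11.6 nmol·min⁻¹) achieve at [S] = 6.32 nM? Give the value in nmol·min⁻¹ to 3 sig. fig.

6.27 nmol·min⁻¹

α = 1 + [I]/Ki = 1 + 0.284/0.448 = 1.634.
For a competitive inhibitor, Vmax is unchanged and the apparent Km becomes α·Km: Km,app = 5.38 nM, Vmax,app = 11.6 nmol·min⁻¹.
v = Vmax,app·[S]/(Km,app + [S]) = 11.6 × 6.32/(5.38 + 6.32) = 6.27 nmol·min⁻¹.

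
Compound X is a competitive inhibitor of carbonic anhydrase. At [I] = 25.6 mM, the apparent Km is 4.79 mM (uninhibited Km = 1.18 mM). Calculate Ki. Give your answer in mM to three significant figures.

Competitive: Km,app = α·Km with α = 1 + [I]/Ki.
α = Km,app/Km = 4.79/1.18 = 4.059.
Since α = 1 + [I]/Ki, [I]/Ki = 4.059 − 1 = 3.059 and Ki = 25.6/3.059 = 8.37 mM.

8.37 mM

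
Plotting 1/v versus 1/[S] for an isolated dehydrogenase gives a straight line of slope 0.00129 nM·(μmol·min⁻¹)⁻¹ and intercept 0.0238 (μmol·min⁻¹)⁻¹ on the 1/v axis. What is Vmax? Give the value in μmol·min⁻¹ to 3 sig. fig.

The y-intercept of a Lineweaver–Burk plot equals 1/Vmax, so Vmax = 1/0.0238 = 42.0 μmol·min⁻¹.

42.0 μmol·min⁻¹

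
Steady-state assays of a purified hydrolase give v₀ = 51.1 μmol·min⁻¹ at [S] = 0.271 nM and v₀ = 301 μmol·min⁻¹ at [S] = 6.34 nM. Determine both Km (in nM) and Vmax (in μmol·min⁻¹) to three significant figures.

Km = 1.77 nM; Vmax = 385 μmol·min⁻¹

From v = Vmax[S]/(Km+[S]), each point gives Vmax = v(Km+[S])/[S].
Equating: 51.1(Km+0.271)/0.271 = 301(Km+6.34)/6.34.
188.6·Km + 51.1 = 47.48·Km + 301, so (188.6 − 47.48)·Km = 301 − 51.1.
Km = 249.9/141.1 = 1.77 nM; then Vmax = 51.1(1.77+0.271)/0.271 = 385 μmol·min⁻¹.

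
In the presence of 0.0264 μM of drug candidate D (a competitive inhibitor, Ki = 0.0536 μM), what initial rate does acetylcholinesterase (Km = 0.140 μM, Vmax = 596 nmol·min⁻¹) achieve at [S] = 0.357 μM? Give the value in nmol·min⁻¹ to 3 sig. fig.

376 nmol·min⁻¹

α = 1 + [I]/Ki = 1 + 0.0264/0.0536 = 1.493.
For a competitive inhibitor, Vmax is unchanged and the apparent Km becomes α·Km: Km,app = 0.209 μM, Vmax,app = 596 nmol·min⁻¹.
v = Vmax,app·[S]/(Km,app + [S]) = 596 × 0.357/(0.209 + 0.357) = 376 nmol·min⁻¹.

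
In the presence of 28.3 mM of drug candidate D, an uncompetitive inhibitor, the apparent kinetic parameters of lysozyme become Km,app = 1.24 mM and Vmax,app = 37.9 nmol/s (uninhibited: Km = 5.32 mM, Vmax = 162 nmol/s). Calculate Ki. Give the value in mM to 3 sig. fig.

8.64 mM

Uncompetitive: Vmax,app = Vmax/α (and Km,app = Km/α) with α = 1 + [I]/Ki.
α = Vmax/Vmax,app = 162/37.9 = 4.274.
Since α = 1 + [I]/Ki, [I]/Ki = 4.274 − 1 = 3.274 and Ki = 28.3/3.274 = 8.64 mM.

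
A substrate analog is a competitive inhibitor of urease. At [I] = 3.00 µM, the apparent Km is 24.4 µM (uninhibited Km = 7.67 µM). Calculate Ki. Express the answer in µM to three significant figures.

Competitive: Km,app = α·Km with α = 1 + [I]/Ki.
α = Km,app/Km = 24.4/7.67 = 3.181.
Ki = [I]/(α − 1) = 3.00/2.181 = 1.38 µM.

1.38 µM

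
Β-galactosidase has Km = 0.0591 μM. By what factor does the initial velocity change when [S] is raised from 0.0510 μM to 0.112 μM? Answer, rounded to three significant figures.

1.41

Since Vmax cancels, v₂/v₁ = [S]₂(Km+[S]₁) / [S]₁(Km+[S]₂).
= 0.112×(0.0591+0.0510) / (0.0510×(0.0591+0.112)) = 0.01233/0.008726 = 1.41.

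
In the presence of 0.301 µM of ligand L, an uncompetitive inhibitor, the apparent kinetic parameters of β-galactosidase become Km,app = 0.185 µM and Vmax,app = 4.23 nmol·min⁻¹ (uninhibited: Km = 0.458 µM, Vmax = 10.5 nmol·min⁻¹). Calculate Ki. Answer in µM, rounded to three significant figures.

0.203 µM

Uncompetitive: Vmax,app = Vmax/α (and Km,app = Km/α) with α = 1 + [I]/Ki.
α = Vmax/Vmax,app = 10.5/4.23 = 2.482.
Since α = 1 + [I]/Ki, [I]/Ki = 2.482 − 1 = 1.482 and Ki = 0.301/1.482 = 0.203 µM.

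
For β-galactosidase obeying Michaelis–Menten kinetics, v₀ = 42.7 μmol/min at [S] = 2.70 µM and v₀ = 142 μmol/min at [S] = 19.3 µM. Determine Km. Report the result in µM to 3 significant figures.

In reciprocal form, 1/v = (Km/Vmax)·(1/[S]) + 1/Vmax. The two points give (1/[S], 1/v) = (0.3704, 0.02342) and (0.05181, 0.007042).
Slope = (0.02342 − 0.007042)/(0.3704 − 0.05181) = 0.05141; intercept = 0.02342 − 0.05141×0.3704 = 0.004379.
Vmax = 1/intercept = 228 μmol/min; Km = slope × Vmax = 0.05141 × 228 = 11.7 µM.

11.7 µM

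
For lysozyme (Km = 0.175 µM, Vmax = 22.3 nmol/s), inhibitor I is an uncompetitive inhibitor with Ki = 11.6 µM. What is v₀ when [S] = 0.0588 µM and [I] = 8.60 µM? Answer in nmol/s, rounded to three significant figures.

4.73 nmol/s

With α = 1 + [I]/Ki = 1 + 8.60/11.6 = 1.741, the uncompetitive rate law is v = (Vmax/α)·[S] / (Km/α + [S]).
v = (22.3/1.741)×0.0588 / (0.175/1.741 + 0.0588) = 0.7530/0.1593 = 4.73 nmol/s.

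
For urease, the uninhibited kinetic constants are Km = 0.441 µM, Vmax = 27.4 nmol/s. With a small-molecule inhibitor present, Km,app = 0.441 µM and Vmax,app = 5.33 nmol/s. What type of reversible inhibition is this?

noncompetitive

Vmax decreases (27.4 → 5.33 nmol/s) while Km is unchanged — pure noncompetitive inhibition.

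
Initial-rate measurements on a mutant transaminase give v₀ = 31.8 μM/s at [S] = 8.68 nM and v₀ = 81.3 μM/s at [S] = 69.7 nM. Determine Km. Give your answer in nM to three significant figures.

19.8 nM

In reciprocal form, 1/v = (Km/Vmax)·(1/[S]) + 1/Vmax. The two points give (1/[S], 1/v) = (0.1152, 0.03145) and (0.01435, 0.01230).
Slope = (0.03145 − 0.01230)/(0.1152 − 0.01435) = 0.1898; intercept = 0.03145 − 0.1898×0.1152 = 0.009577.
Vmax = 1/intercept = 104 μM/s; Km = slope × Vmax = 0.1898 × 104 = 19.8 nM.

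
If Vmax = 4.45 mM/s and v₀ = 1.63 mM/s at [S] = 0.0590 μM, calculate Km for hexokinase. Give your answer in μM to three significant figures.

0.102 μM

From v = Vmax[S]/(Km+[S]), Km = [S](Vmax − v)/v.
Km = 0.0590 × (4.45 − 1.63) / 1.63 = 0.1664/1.63 = 0.102 μM.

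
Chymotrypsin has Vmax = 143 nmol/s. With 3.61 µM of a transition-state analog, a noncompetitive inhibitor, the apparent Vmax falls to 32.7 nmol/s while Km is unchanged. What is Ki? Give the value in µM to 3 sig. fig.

Noncompetitive: Vmax,app = Vmax/α with α = 1 + [I]/Ki.
α = Vmax/Vmax,app = 143/32.7 = 4.373.
Since α = 1 + [I]/Ki, [I]/Ki = 4.373 − 1 = 3.373 and Ki = 3.61/3.373 = 1.07 µM.

1.07 µM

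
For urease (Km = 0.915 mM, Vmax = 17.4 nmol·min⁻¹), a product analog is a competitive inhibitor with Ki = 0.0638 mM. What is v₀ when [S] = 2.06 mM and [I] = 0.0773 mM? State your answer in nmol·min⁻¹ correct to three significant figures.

8.78 nmol·min⁻¹

α = 1 + [I]/Ki = 1 + 0.0773/0.0638 = 2.212.
For a competitive inhibitor, Vmax is unchanged and the apparent Km becomes α·Km: Km,app = 2.02 mM, Vmax,app = 17.4 nmol·min⁻¹.
v = Vmax,app·[S]/(Km,app + [S]) = 17.4 × 2.06/(2.02 + 2.06) = 8.78 nmol·min⁻¹.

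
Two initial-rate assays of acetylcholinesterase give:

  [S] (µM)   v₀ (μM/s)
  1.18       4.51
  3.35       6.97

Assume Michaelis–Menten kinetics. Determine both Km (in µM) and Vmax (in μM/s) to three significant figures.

From v = Vmax[S]/(Km+[S]), each point gives Vmax = v(Km+[S])/[S].
Equating: 4.51(Km+1.18)/1.18 = 6.97(Km+3.35)/3.35.
3.822·Km + 4.51 = 2.081·Km + 6.97, so (3.822 − 2.081)·Km = 6.97 − 4.51.
Km = 2.460/1.741 = 1.41 µM; then Vmax = 4.51(1.41+1.18)/1.18 = 9.91 μM/s.

Km = 1.41 µM; Vmax = 9.91 μM/s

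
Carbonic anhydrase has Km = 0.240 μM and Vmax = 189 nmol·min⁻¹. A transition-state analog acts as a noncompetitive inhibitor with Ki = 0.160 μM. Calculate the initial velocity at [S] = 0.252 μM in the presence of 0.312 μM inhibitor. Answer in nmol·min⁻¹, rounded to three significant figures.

32.8 nmol·min⁻¹

α = 1 + [I]/Ki = 1 + 0.312/0.160 = 2.950.
For a noncompetitive inhibitor, Vmax is reduced to Vmax/α while Km is unchanged: Km,app = 0.240 μM, Vmax,app = 64.1 nmol·min⁻¹.
v = Vmax,app·[S]/(Km,app + [S]) = 64.1 × 0.252/(0.240 + 0.252) = 32.8 nmol·min⁻¹.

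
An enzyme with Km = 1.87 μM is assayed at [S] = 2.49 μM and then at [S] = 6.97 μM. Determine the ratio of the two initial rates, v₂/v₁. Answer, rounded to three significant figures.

1.38

Since Vmax cancels, v₂/v₁ = [S]₂(Km+[S]₁) / [S]₁(Km+[S]₂).
= 6.97×(1.87+2.49) / (2.49×(1.87+6.97)) = 30.39/22.01 = 1.38.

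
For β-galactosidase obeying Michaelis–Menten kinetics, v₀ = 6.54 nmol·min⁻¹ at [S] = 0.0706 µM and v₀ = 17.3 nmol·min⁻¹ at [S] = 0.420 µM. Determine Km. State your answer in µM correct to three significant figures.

0.209 µM

From v = Vmax[S]/(Km+[S]), each point gives Vmax = v(Km+[S])/[S].
Equating: 6.54(Km+0.0706)/0.0706 = 17.3(Km+0.420)/0.420.
92.63·Km + 6.54 = 41.19·Km + 17.3, so (92.63 − 41.19)·Km = 17.3 − 6.54.
Km = 10.76/51.44 = 0.209 µM; then Vmax = 6.54(0.209+0.0706)/0.0706 = 25.9 nmol·min⁻¹.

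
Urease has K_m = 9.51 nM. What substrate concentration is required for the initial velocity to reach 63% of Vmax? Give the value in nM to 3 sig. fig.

v/Vmax = [S]/(Km+[S]) = 0.63, so [S] = Km·0.63/(1 − 0.63) = 9.51 × 1.703.
[S] = 16.2 nM.

16.2 nM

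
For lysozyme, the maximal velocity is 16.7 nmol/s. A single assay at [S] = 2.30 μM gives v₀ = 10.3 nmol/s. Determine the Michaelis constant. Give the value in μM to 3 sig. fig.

v/Vmax = 10.3/16.7 = 0.6168 = [S]/(Km+[S]).
So Km + [S] = [S]/0.6168 = 3.729 μM, giving Km = 3.729 − 2.30 = 1.43 μM.

1.43 μM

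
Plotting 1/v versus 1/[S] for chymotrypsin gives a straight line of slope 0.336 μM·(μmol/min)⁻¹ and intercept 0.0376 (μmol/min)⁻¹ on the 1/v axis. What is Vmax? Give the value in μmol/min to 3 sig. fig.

The y-intercept of a Lineweaver–Burk plot equals 1/Vmax, so Vmax = 1/0.0376 = 26.6 μmol/min.

26.6 μmol/min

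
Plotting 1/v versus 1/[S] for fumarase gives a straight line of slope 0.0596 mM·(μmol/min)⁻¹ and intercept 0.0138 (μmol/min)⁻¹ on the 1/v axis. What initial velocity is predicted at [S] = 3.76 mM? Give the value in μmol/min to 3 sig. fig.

The y-intercept is 1/Vmax, so Vmax = 1/0.0138 = 72.5 μmol/min.
The slope is Km/Vmax, so Km = 0.0596 × 72.5 = 4.32 mM.
Then v = 72.5 × 3.76/(4.32 + 3.76) = 33.7 μmol/min.

33.7 μmol/min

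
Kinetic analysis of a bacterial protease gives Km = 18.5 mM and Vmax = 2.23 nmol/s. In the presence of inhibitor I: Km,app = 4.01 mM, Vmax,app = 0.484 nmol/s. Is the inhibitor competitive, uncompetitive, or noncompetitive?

Both Km and Vmax decrease by the same factor (~4.61-fold) — characteristic of uncompetitive inhibition.

uncompetitive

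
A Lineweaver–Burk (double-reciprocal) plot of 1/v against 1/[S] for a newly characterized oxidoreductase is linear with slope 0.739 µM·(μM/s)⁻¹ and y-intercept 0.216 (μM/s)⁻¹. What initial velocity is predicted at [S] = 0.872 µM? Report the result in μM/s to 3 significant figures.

0.940 μM/s

The y-intercept is 1/Vmax, so Vmax = 1/0.216 = 4.63 μM/s.
The slope is Km/Vmax, so Km = 0.739 × 4.63 = 3.42 µM.
Then v = 4.63 × 0.872/(3.42 + 0.872) = 0.940 μM/s.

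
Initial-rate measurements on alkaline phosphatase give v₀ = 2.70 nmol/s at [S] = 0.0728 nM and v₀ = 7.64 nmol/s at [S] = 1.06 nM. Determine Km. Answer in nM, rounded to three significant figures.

0.165 nM

From v = Vmax[S]/(Km+[S]), each point gives Vmax = v(Km+[S])/[S].
Equating: 2.70(Km+0.0728)/0.0728 = 7.64(Km+1.06)/1.06.
37.09·Km + 2.70 = 7.208·Km + 7.64, so (37.09 − 7.208)·Km = 7.64 − 2.70.
Km = 4.940/29.88 = 0.165 nM; then Vmax = 2.70(0.165+0.0728)/0.0728 = 8.83 nmol/s.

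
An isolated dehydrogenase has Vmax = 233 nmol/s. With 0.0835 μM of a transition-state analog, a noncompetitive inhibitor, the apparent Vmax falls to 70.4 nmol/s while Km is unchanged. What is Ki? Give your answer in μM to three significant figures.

0.0362 μM

Noncompetitive: Vmax,app = Vmax/α with α = 1 + [I]/Ki.
α = Vmax/Vmax,app = 233/70.4 = 3.310.
Since α = 1 + [I]/Ki, [I]/Ki = 3.310 − 1 = 2.310 and Ki = 0.0835/2.310 = 0.0362 μM.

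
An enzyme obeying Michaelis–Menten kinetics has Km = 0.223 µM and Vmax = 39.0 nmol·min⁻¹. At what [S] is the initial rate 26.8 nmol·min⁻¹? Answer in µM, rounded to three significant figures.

The required fractional saturation is v/Vmax = 26.8/39.0 = 0.6872.
Then [S]/(Km+[S]) = 0.6872 ⇒ [S] = 0.223 × 0.6872/(1 − 0.6872) = 0.490 µM.

0.490 µM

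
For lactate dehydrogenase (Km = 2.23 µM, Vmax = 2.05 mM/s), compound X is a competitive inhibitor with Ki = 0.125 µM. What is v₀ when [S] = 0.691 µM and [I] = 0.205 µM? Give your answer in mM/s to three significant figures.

With α = 1 + [I]/Ki = 1 + 0.205/0.125 = 2.640, the competitive rate law is v = Vmax[S] / (αKm + [S]).
v = 2.05×0.691 / (2.640×2.23 + 0.691) = 1.417/6.578 = 0.215 mM/s.

0.215 mM/s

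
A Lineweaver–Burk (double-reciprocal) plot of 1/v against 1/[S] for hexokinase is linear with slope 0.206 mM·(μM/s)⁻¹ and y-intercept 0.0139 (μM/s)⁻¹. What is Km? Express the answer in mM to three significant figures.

14.8 mM

y-intercept = 1/Vmax ⇒ Vmax = 71.9 μM/s; slope = Km/Vmax ⇒ Km = slope × Vmax.
Km = 0.206 × 71.9 = 14.8 mM.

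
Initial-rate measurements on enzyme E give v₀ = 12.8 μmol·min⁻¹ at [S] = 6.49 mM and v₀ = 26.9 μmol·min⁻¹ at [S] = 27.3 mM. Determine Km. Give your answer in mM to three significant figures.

From v = Vmax[S]/(Km+[S]), each point gives Vmax = v(Km+[S])/[S].
Equating: 12.8(Km+6.49)/6.49 = 26.9(Km+27.3)/27.3.
1.972·Km + 12.8 = 0.9853·Km + 26.9, so (1.972 − 0.9853)·Km = 26.9 − 12.8.
Km = 14.10/0.9869 = 14.3 mM; then Vmax = 12.8(14.3+6.49)/6.49 = 41.0 μmol·min⁻¹.

14.3 mM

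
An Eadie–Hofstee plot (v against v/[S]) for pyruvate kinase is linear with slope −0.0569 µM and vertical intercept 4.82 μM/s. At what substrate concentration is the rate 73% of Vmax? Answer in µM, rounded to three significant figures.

0.154 µM

The Eadie–Hofstee slope gives Km = 0.0569 µM (slope = −Km).
v/Vmax = [S]/(Km+[S]) = 0.73 ⇒ [S] = Km·0.73/(1−0.73) = 0.0569 × 2.704 = 0.154 µM.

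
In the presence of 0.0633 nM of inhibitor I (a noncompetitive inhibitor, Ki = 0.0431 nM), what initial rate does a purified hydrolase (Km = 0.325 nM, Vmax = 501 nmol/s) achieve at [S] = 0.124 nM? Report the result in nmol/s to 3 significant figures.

56.0 nmol/s

α = 1 + [I]/Ki = 1 + 0.0633/0.0431 = 2.469.
For a noncompetitive inhibitor, Vmax is reduced to Vmax/α while Km is unchanged: Km,app = 0.325 nM, Vmax,app = 203 nmol/s.
v = Vmax,app·[S]/(Km,app + [S]) = 203 × 0.124/(0.325 + 0.124) = 56.0 nmol/s.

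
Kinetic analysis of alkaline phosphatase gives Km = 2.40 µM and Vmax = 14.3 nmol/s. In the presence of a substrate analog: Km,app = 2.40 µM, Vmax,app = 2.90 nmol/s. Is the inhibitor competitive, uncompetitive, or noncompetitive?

noncompetitive

Vmax decreases (14.3 → 2.90 nmol/s) while Km is unchanged — pure noncompetitive inhibition.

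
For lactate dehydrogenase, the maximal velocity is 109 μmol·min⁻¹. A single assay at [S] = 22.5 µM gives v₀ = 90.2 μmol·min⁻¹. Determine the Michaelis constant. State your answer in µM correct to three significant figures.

From v = Vmax[S]/(Km+[S]), Km = [S](Vmax − v)/v.
Km = 22.5 × (109 − 90.2) / 90.2 = 423.0/90.2 = 4.69 µM.

4.69 µM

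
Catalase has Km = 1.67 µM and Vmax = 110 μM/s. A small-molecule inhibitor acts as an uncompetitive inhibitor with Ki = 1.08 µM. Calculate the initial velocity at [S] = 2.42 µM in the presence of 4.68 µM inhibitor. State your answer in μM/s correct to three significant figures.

18.3 μM/s

With α = 1 + [I]/Ki = 1 + 4.68/1.08 = 5.333, the uncompetitive rate law is v = (Vmax/α)·[S] / (Km/α + [S]).
v = (110/5.333)×2.42 / (1.67/5.333 + 2.42) = 49.91/2.733 = 18.3 μM/s.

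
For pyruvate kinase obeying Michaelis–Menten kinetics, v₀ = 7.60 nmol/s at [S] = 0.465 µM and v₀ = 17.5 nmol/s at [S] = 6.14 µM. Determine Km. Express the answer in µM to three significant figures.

0.734 µM

From v = Vmax[S]/(Km+[S]), each point gives Vmax = v(Km+[S])/[S].
Equating: 7.60(Km+0.465)/0.465 = 17.5(Km+6.14)/6.14.
16.34·Km + 7.60 = 2.850·Km + 17.5, so (16.34 − 2.850)·Km = 17.5 − 7.60.
Km = 9.900/13.49 = 0.734 µM; then Vmax = 7.60(0.734+0.465)/0.465 = 19.6 nmol/s.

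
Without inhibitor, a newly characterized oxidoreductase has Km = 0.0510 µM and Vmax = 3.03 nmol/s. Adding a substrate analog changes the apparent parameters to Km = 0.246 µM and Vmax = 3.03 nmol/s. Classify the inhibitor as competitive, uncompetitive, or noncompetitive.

Km increases (0.0510 → 0.246 µM) while Vmax is unchanged — the hallmark of competitive inhibition.

competitive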